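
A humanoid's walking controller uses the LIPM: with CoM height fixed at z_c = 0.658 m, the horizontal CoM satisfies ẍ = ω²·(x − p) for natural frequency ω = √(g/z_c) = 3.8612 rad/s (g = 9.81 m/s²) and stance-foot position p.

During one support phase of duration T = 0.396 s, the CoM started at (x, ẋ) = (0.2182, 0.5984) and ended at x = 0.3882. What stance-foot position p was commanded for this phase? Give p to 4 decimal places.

p = 0.3388

ωT = 3.8612·0.396 = 1.529035; cosh(ωT) = 2.415234, sinh(ωT) = 2.198489
x(T) = p + (x₀−p)·cosh(ωT) + (ẋ₀/ω)·sinh(ωT) ⇒ p·(1 − cosh) = x(T) − x₀·cosh − (ẋ₀/ω)·sinh
numerator   = 0.3882 − (0.2182)·2.415234 − (0.5984/3.8612)·2.198489 = -0.479521
denominator = 1 − 2.415234 = -1.415234
p = -0.479521 / -1.415234 = 0.3388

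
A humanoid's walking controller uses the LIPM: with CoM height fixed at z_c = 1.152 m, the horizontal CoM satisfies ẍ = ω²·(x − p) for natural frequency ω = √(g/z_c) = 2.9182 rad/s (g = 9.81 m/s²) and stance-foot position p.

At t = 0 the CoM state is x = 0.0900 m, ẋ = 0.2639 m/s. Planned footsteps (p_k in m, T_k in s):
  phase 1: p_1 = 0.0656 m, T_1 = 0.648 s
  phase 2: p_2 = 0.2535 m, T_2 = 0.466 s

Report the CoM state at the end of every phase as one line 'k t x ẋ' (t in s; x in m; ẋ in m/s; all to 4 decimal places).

1 0.6480 0.4411 1.1247
2 1.1140 1.3442 3.3310

phase 1: p=0.0656, T=0.648, ωT=1.890994, cosh=3.388435, sinh=3.237514; start (x,ẋ)=(0.090000, 0.263900) → end (x,ẋ)=(0.441054, 1.124732)
phase 2: p=0.2535, T=0.466, ωT=1.359881, cosh=2.076211, sinh=1.819520; start (x,ẋ)=(0.441054, 1.124732) → end (x,ẋ)=(1.344181, 3.331042)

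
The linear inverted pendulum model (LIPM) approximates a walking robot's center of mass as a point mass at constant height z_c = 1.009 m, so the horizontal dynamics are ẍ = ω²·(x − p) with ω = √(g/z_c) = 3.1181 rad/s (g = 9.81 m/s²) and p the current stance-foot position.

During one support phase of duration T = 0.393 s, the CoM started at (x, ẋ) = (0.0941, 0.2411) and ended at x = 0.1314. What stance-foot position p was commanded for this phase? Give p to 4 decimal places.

ωT = 3.1181·0.393 = 1.225413; cosh(ωT) = 1.849605, sinh(ωT) = 1.555969
x(T) = p + (x₀−p)·cosh(ωT) + (ẋ₀/ω)·sinh(ωT) ⇒ p·(1 − cosh) = x(T) − x₀·cosh − (ẋ₀/ω)·sinh
numerator   = 0.1314 − (0.0941)·1.849605 − (0.2411/3.1181)·1.555969 = -0.162960
denominator = 1 − 1.849605 = -0.849605
p = -0.162960 / -0.849605 = 0.1918

p = 0.1918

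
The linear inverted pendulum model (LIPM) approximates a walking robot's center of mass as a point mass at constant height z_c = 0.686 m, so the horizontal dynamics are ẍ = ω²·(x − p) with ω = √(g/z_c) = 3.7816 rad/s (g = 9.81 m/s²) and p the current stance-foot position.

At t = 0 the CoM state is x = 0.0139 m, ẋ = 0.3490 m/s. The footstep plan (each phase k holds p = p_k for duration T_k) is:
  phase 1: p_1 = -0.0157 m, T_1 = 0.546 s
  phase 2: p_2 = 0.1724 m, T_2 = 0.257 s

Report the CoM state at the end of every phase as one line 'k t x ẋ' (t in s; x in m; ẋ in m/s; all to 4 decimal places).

phase 1: p=-0.0157, T=0.546, ωT=2.064754, cosh=4.005102, sinh=3.878253; start (x,ẋ)=(0.013900, 0.349000) → end (x,ẋ)=(0.460771, 1.831894)
phase 2: p=0.1724, T=0.257, ωT=0.971871, cosh=1.510630, sinh=1.132255; start (x,ẋ)=(0.460771, 1.831894) → end (x,ẋ)=(1.156513, 4.002043)

1 0.5460 0.4608 1.8319
2 0.8030 1.1565 4.0020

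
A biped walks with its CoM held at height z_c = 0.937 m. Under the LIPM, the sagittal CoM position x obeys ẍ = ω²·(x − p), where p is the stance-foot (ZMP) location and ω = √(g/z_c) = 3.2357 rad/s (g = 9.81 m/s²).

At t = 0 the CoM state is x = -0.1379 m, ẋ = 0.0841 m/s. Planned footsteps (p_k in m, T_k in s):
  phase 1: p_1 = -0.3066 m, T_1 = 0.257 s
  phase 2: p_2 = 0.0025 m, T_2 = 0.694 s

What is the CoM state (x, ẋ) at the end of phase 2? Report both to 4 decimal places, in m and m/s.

x = 0.6416, ẋ = 2.1526

phase 1: p=-0.3066, T=0.257, ωT=0.831575, cosh=1.366148, sinh=0.930785; start (x,ẋ)=(-0.137900, 0.084100) → end (x,ẋ)=(-0.051938, 0.622974)
phase 2: p=0.0025, T=0.694, ωT=2.245576, cosh=4.775860, sinh=4.669993; start (x,ẋ)=(-0.051938, 0.622974) → end (x,ẋ)=(0.641630, 2.152632)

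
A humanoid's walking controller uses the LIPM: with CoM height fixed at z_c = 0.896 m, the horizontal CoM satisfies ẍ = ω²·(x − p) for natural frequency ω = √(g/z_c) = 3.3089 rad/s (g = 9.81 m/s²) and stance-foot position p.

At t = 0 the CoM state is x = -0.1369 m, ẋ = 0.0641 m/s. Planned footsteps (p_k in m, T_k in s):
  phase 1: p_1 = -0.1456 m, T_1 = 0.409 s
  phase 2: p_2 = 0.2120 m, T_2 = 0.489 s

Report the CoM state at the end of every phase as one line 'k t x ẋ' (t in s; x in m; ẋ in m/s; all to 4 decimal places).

phase 1: p=-0.1456, T=0.409, ωT=1.353340, cosh=2.064354, sinh=1.805978; start (x,ẋ)=(-0.136900, 0.064100) → end (x,ẋ)=(-0.092655, 0.184315)
phase 2: p=0.2120, T=0.489, ωT=1.618052, cosh=2.620771, sinh=2.422486; start (x,ẋ)=(-0.092655, 0.184315) → end (x,ẋ)=(-0.451491, -1.958994)

1 0.4090 -0.0927 0.1843
2 0.8980 -0.4515 -1.9590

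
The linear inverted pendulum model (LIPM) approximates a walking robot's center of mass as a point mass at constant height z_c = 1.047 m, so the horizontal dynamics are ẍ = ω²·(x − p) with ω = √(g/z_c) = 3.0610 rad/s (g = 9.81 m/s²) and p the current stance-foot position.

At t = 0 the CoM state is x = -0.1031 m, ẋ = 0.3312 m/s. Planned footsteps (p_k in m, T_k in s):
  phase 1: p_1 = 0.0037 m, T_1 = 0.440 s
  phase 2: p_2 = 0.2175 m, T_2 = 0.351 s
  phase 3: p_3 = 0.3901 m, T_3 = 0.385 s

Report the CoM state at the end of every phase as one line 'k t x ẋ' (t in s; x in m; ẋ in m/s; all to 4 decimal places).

1 0.4400 -0.0216 0.0938
2 0.7910 -0.1337 -0.7931
3 1.1760 -0.9226 -3.7689

phase 1: p=0.0037, T=0.440, ωT=1.346840, cosh=2.052658, sinh=1.792597; start (x,ẋ)=(-0.103100, 0.331200) → end (x,ẋ)=(-0.021565, 0.093814)
phase 2: p=0.2175, T=0.351, ωT=1.074411, cosh=1.634883, sinh=1.293384; start (x,ẋ)=(-0.021565, 0.093814) → end (x,ẋ)=(-0.133704, -0.793096)
phase 3: p=0.3901, T=0.385, ωT=1.178485, cosh=1.778596, sinh=1.470851; start (x,ẋ)=(-0.133704, -0.793096) → end (x,ẋ)=(-0.922628, -3.768905)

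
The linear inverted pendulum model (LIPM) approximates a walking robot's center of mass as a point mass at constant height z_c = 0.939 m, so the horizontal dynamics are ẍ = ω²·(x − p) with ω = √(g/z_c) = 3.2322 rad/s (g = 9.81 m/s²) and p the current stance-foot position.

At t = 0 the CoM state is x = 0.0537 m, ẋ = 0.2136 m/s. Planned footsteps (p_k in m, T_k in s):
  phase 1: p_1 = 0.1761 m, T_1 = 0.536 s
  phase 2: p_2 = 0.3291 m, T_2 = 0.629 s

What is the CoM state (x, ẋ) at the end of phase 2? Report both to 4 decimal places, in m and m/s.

x = -1.4834, ẋ = -5.7794

phase 1: p=0.1761, T=0.536, ωT=1.732459, cosh=2.915696, sinh=2.738847; start (x,ẋ)=(0.053700, 0.213600) → end (x,ẋ)=(0.000216, -0.460753)
phase 2: p=0.3291, T=0.629, ωT=2.033054, cosh=3.884154, sinh=3.753219; start (x,ẋ)=(0.000216, -0.460753) → end (x,ẋ)=(-1.483363, -5.779386)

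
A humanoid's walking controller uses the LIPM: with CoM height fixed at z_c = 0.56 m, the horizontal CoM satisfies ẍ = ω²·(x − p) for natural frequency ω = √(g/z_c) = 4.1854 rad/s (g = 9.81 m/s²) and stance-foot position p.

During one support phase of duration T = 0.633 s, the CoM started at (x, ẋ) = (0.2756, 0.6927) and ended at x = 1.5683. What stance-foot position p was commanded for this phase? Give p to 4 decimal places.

p = 0.2546

ωT = 4.1854·0.633 = 2.649358; cosh(ωT) = 7.107827, sinh(ωT) = 7.037130
x(T) = p + (x₀−p)·cosh(ωT) + (ẋ₀/ω)·sinh(ωT) ⇒ p·(1 − cosh) = x(T) − x₀·cosh − (ẋ₀/ω)·sinh
numerator   = 1.5683 − (0.2756)·7.107827 − (0.6927/4.1854)·7.037130 = -1.555290
denominator = 1 − 7.107827 = -6.107827
p = -1.555290 / -6.107827 = 0.2546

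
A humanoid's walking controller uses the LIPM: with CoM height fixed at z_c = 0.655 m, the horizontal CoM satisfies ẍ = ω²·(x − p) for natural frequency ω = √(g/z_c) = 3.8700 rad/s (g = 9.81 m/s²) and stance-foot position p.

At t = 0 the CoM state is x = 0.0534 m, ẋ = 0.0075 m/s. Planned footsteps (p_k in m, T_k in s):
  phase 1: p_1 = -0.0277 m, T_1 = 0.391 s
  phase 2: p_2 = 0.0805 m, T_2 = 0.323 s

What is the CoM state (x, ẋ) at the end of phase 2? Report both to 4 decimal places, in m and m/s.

x = 0.5368, ẋ = 1.8663

phase 1: p=-0.0277, T=0.391, ωT=1.513170, cosh=2.380657, sinh=2.160446; start (x,ẋ)=(0.053400, 0.007500) → end (x,ẋ)=(0.169558, 0.695926)
phase 2: p=0.0805, T=0.323, ωT=1.250010, cosh=1.888440, sinh=1.601938; start (x,ẋ)=(0.169558, 0.695926) → end (x,ẋ)=(0.536751, 1.866331)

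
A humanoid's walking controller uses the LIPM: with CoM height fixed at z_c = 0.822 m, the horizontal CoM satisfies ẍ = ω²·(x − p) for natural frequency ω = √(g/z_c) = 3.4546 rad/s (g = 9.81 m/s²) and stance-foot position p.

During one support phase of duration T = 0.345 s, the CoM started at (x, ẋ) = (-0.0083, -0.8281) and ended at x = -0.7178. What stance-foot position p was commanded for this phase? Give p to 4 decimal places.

p = 0.4316

ωT = 3.4546·0.345 = 1.191837; cosh(ωT) = 1.798394, sinh(ωT) = 1.494731
x(T) = p + (x₀−p)·cosh(ωT) + (ẋ₀/ω)·sinh(ωT) ⇒ p·(1 − cosh) = x(T) − x₀·cosh − (ẋ₀/ω)·sinh
numerator   = -0.7178 − (-0.0083)·1.798394 − (-0.8281/3.4546)·1.494731 = -0.344572
denominator = 1 − 1.798394 = -0.798394
p = -0.344572 / -0.798394 = 0.4316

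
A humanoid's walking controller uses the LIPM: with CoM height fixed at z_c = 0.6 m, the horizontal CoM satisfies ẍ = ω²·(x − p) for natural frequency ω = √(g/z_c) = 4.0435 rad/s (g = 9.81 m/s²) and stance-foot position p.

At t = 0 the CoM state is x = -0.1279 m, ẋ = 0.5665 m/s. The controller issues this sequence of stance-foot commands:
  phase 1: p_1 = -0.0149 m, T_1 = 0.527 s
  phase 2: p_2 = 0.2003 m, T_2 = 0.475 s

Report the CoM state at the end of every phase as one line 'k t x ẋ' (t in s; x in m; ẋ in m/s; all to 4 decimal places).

phase 1: p=-0.0149, T=0.527, ωT=2.130924, cosh=4.270689, sinh=4.151961; start (x,ẋ)=(-0.127900, 0.566500) → end (x,ẋ)=(0.084208, 0.522250)
phase 2: p=0.2003, T=0.475, ωT=1.920662, cosh=3.485994, sinh=3.339484; start (x,ẋ)=(0.084208, 0.522250) → end (x,ẋ)=(0.226924, 0.252942)

1 0.5270 0.0842 0.5222
2 1.0020 0.2269 0.2529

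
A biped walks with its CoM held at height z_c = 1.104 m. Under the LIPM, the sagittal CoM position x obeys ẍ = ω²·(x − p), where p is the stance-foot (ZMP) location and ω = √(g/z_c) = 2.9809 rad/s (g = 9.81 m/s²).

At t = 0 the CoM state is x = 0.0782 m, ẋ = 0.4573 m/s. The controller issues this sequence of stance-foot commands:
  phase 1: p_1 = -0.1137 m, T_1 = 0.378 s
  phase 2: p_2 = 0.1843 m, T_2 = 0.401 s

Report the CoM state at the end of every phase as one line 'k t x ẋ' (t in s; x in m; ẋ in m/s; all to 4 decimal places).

phase 1: p=-0.1137, T=0.378, ωT=1.126780, cosh=1.704890, sinh=1.380815; start (x,ẋ)=(0.078200, 0.457300) → end (x,ẋ)=(0.425299, 1.569520)
phase 2: p=0.1843, T=0.401, ωT=1.195341, cosh=1.803642, sinh=1.501042; start (x,ẋ)=(0.425299, 1.569520) → end (x,ẋ)=(1.409314, 3.909194)

1 0.3780 0.4253 1.5695
2 0.7790 1.4093 3.9092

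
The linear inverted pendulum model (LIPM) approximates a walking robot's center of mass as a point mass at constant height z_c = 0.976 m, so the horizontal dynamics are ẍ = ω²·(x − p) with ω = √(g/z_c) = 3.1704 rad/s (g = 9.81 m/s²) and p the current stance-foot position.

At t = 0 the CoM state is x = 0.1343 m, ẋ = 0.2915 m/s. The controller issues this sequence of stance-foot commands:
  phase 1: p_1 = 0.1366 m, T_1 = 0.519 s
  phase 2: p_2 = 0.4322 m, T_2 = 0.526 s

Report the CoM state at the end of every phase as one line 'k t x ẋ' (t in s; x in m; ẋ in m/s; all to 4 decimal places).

phase 1: p=0.1366, T=0.519, ωT=1.645438, cosh=2.688103, sinh=2.495175; start (x,ẋ)=(0.134300, 0.291500) → end (x,ẋ)=(0.359834, 0.765387)
phase 2: p=0.4322, T=0.526, ωT=1.667630, cosh=2.744144, sinh=2.555451; start (x,ẋ)=(0.359834, 0.765387) → end (x,ẋ)=(0.850546, 1.514041)

1 0.5190 0.3598 0.7654
2 1.0450 0.8505 1.5140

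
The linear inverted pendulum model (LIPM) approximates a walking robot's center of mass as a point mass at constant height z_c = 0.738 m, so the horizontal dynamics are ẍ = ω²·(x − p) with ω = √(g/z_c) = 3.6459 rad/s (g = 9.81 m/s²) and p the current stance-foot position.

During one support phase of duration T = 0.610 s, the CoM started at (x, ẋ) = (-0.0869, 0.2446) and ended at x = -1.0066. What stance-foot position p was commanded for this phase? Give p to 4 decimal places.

ωT = 3.6459·0.610 = 2.223999; cosh(ωT) = 4.676200, sinh(ωT) = 4.568025
x(T) = p + (x₀−p)·cosh(ωT) + (ẋ₀/ω)·sinh(ωT) ⇒ p·(1 − cosh) = x(T) − x₀·cosh − (ẋ₀/ω)·sinh
numerator   = -1.0066 − (-0.0869)·4.676200 − (0.2446/3.6459)·4.568025 = -0.906703
denominator = 1 − 4.676200 = -3.676200
p = -0.906703 / -3.676200 = 0.2466

p = 0.2466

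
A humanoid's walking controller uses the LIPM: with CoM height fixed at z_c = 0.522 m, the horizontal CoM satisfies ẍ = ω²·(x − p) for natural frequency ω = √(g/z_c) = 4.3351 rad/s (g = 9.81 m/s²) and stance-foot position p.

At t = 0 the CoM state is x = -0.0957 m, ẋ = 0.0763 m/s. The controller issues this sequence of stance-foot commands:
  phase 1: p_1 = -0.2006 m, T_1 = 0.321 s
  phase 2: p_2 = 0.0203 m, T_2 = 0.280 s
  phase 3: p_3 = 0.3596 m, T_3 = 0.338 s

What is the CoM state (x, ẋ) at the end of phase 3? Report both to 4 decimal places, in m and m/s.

x = 1.5587, ẋ = 5.5975

phase 1: p=-0.2006, T=0.321, ωT=1.391567, cosh=2.134916, sinh=1.886231; start (x,ẋ)=(-0.095700, 0.076300) → end (x,ẋ)=(0.056551, 1.020661)
phase 2: p=0.0203, T=0.280, ωT=1.213828, cosh=1.831702, sinh=1.534644; start (x,ẋ)=(0.056551, 1.020661) → end (x,ẋ)=(0.448020, 2.110722)
phase 3: p=0.3596, T=0.338, ωT=1.465264, cosh=2.279851, sinh=2.048834; start (x,ẋ)=(0.448020, 2.110722) → end (x,ẋ)=(1.558744, 5.597469)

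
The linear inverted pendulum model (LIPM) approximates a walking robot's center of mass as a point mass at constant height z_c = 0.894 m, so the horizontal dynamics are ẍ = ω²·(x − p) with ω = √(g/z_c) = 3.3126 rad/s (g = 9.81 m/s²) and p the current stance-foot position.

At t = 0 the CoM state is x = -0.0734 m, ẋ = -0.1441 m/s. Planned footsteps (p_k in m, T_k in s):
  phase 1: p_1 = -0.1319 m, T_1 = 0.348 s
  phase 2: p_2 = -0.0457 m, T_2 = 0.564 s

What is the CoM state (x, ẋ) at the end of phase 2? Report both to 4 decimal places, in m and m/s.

phase 1: p=-0.1319, T=0.348, ωT=1.152785, cosh=1.741378, sinh=1.425622; start (x,ẋ)=(-0.073400, -0.144100) → end (x,ẋ)=(-0.092045, 0.025335)
phase 2: p=-0.0457, T=0.564, ωT=1.868306, cosh=3.315851, sinh=3.161466; start (x,ẋ)=(-0.092045, 0.025335) → end (x,ẋ)=(-0.175194, -0.401348)

x = -0.1752, ẋ = -0.4013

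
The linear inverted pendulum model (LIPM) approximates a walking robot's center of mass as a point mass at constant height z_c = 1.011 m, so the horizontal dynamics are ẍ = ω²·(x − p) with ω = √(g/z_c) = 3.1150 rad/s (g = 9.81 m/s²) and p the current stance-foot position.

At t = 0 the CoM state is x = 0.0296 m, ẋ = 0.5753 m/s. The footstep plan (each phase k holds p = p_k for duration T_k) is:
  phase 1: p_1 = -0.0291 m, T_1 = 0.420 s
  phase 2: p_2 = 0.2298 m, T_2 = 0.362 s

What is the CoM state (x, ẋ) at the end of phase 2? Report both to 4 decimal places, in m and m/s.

phase 1: p=-0.0291, T=0.420, ωT=1.308300, cosh=1.985079, sinh=1.714800; start (x,ẋ)=(0.029600, 0.575300) → end (x,ẋ)=(0.404125, 1.455568)
phase 2: p=0.2298, T=0.362, ωT=1.127630, cosh=1.706064, sinh=1.382264; start (x,ẋ)=(0.404125, 1.455568) → end (x,ẋ)=(1.173111, 3.233894)

x = 1.1731, ẋ = 3.2339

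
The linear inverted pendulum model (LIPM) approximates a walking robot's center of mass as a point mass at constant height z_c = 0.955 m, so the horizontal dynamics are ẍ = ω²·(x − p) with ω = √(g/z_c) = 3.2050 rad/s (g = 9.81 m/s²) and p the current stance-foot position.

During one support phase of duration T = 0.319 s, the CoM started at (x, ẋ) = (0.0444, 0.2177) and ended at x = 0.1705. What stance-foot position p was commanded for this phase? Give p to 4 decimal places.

ωT = 3.2050·0.319 = 1.022395; cosh(ωT) = 1.569788, sinh(ωT) = 1.210056
x(T) = p + (x₀−p)·cosh(ωT) + (ẋ₀/ω)·sinh(ωT) ⇒ p·(1 − cosh) = x(T) − x₀·cosh − (ẋ₀/ω)·sinh
numerator   = 0.1705 − (0.0444)·1.569788 − (0.2177/3.2050)·1.210056 = 0.018608
denominator = 1 − 1.569788 = -0.569788
p = 0.018608 / -0.569788 = -0.0327

p = -0.0327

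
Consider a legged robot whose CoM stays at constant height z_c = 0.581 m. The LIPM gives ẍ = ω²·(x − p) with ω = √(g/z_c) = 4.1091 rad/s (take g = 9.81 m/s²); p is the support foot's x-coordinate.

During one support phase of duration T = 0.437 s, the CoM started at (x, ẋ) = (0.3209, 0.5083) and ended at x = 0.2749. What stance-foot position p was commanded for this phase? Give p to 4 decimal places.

p = 0.5158

ωT = 4.1091·0.437 = 1.795677; cosh(ωT) = 3.094782, sinh(ωT) = 2.928767
x(T) = p + (x₀−p)·cosh(ωT) + (ẋ₀/ω)·sinh(ωT) ⇒ p·(1 − cosh) = x(T) − x₀·cosh − (ẋ₀/ω)·sinh
numerator   = 0.2749 − (0.3209)·3.094782 − (0.5083/4.1091)·2.928767 = -1.080507
denominator = 1 − 3.094782 = -2.094782
p = -1.080507 / -2.094782 = 0.5158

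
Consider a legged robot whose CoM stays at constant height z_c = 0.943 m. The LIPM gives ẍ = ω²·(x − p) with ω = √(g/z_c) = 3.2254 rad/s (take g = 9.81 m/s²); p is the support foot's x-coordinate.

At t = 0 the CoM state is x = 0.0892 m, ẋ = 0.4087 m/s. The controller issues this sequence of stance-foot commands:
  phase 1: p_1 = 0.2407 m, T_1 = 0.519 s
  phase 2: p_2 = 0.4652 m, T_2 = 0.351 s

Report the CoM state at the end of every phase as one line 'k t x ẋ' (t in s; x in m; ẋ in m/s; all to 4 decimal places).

1 0.5190 0.1485 -0.1291
2 0.8700 -0.1327 -1.6407

phase 1: p=0.2407, T=0.519, ωT=1.673983, cosh=2.760433, sinh=2.572934; start (x,ẋ)=(0.089200, 0.408700) → end (x,ẋ)=(0.148519, -0.129070)
phase 2: p=0.4652, T=0.351, ωT=1.132115, cosh=1.712281, sinh=1.389931; start (x,ẋ)=(0.148519, -0.129070) → end (x,ẋ)=(-0.132668, -1.640714)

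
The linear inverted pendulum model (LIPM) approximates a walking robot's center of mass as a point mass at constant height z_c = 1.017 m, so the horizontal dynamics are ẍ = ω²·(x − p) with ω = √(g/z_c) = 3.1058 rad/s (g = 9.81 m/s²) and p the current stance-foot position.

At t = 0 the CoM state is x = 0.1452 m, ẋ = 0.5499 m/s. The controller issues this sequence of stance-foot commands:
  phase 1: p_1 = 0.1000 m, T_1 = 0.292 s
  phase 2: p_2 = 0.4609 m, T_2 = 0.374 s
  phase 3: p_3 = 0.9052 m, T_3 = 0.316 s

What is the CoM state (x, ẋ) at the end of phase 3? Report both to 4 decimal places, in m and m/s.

phase 1: p=0.1000, T=0.292, ωT=0.906894, cosh=1.440197, sinh=1.036420; start (x,ẋ)=(0.145200, 0.549900) → end (x,ẋ)=(0.348601, 0.937459)
phase 2: p=0.4609, T=0.374, ωT=1.161569, cosh=1.753969, sinh=1.440974; start (x,ẋ)=(0.348601, 0.937459) → end (x,ẋ)=(0.698877, 1.141694)
phase 3: p=0.9052, T=0.316, ωT=0.981433, cosh=1.521525, sinh=1.146751; start (x,ẋ)=(0.698877, 1.141694) → end (x,ẋ)=(1.012821, 1.002281)

x = 1.0128, ẋ = 1.0023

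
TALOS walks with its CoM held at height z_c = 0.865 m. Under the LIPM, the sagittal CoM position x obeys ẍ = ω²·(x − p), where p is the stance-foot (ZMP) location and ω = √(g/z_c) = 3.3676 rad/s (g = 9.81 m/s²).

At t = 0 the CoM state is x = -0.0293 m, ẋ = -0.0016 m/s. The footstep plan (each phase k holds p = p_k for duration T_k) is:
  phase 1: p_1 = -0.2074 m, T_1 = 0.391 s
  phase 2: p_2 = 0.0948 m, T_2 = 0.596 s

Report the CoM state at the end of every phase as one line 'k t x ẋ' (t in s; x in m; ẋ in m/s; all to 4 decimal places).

phase 1: p=-0.2074, T=0.391, ωT=1.316732, cosh=1.999608, sinh=1.731598; start (x,ẋ)=(-0.029300, -0.001600) → end (x,ẋ)=(0.147907, 1.035361)
phase 2: p=0.0948, T=0.596, ωT=2.007090, cosh=3.788003, sinh=3.653624; start (x,ẋ)=(0.147907, 1.035361) → end (x,ẋ)=(1.419269, 4.575381)

1 0.3910 0.1479 1.0354
2 0.9870 1.4193 4.5754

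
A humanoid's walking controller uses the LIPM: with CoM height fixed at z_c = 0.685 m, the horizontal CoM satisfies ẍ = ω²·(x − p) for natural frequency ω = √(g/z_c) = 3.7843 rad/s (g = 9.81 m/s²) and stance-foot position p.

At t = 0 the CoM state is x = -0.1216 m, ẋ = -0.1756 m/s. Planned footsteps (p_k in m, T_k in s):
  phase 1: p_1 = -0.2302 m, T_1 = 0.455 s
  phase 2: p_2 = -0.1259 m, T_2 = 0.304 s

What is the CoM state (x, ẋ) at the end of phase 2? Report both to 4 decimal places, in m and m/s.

phase 1: p=-0.2302, T=0.455, ωT=1.721857, cosh=2.886820, sinh=2.708086; start (x,ẋ)=(-0.121600, -0.175600) → end (x,ẋ)=(-0.042353, 0.606030)
phase 2: p=-0.1259, T=0.304, ωT=1.150427, cosh=1.738022, sinh=1.421520; start (x,ẋ)=(-0.042353, 0.606030) → end (x,ẋ)=(0.246954, 1.502733)

x = 0.2470, ẋ = 1.5027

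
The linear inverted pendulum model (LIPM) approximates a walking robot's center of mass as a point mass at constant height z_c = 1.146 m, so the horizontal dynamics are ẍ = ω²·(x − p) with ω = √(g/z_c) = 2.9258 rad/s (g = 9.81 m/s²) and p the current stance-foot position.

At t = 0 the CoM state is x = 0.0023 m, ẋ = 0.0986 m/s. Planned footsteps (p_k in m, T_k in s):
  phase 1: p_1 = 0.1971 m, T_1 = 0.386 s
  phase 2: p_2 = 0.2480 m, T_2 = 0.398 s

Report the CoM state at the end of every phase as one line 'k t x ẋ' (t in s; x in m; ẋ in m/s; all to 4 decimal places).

phase 1: p=0.1971, T=0.386, ωT=1.129359, cosh=1.708456, sinh=1.385216; start (x,ẋ)=(0.002300, 0.098600) → end (x,ẋ)=(-0.089025, -0.621044)
phase 2: p=0.2480, T=0.398, ωT=1.164468, cosh=1.758154, sinh=1.446065; start (x,ẋ)=(-0.089025, -0.621044) → end (x,ẋ)=(-0.651491, -2.517811)

1 0.3860 -0.0890 -0.6210
2 0.7840 -0.6515 -2.5178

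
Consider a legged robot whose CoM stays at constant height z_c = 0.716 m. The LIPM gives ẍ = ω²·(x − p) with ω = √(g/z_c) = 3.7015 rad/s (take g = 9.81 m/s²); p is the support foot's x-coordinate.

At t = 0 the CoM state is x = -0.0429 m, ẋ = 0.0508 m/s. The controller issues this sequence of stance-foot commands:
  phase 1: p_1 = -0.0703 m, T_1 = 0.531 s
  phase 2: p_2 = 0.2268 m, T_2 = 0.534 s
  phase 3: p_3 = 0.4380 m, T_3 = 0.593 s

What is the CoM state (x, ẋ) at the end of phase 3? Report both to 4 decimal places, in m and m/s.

x = -0.6389, ẋ = -3.8824

phase 1: p=-0.0703, T=0.531, ωT=1.965496, cosh=3.639271, sinh=3.499185; start (x,ẋ)=(-0.042900, 0.050800) → end (x,ẋ)=(0.077439, 0.539766)
phase 2: p=0.2268, T=0.534, ωT=1.976601, cosh=3.678353, sinh=3.539814; start (x,ẋ)=(0.077439, 0.539766) → end (x,ẋ)=(0.193588, 0.028435)
phase 3: p=0.4380, T=0.593, ωT=2.194989, cosh=4.545633, sinh=4.434274; start (x,ẋ)=(0.193588, 0.028435) → end (x,ẋ)=(-0.638945, -3.882398)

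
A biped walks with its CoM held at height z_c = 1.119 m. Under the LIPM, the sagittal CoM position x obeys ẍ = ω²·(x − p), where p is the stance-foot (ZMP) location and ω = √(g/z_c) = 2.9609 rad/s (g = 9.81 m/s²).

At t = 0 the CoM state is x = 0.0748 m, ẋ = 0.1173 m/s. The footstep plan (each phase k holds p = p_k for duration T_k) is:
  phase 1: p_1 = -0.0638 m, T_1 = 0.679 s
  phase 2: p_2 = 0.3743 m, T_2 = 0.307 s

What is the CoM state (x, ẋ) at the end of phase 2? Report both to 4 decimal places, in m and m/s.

phase 1: p=-0.0638, T=0.679, ωT=2.010451, cosh=3.800307, sinh=3.666378; start (x,ẋ)=(0.074800, 0.117300) → end (x,ẋ)=(0.608171, 1.950387)
phase 2: p=0.3743, T=0.307, ωT=0.908996, cosh=1.442379, sinh=1.039451; start (x,ẋ)=(0.608171, 1.950387) → end (x,ẋ)=(1.396332, 3.532985)

x = 1.3963, ẋ = 3.5330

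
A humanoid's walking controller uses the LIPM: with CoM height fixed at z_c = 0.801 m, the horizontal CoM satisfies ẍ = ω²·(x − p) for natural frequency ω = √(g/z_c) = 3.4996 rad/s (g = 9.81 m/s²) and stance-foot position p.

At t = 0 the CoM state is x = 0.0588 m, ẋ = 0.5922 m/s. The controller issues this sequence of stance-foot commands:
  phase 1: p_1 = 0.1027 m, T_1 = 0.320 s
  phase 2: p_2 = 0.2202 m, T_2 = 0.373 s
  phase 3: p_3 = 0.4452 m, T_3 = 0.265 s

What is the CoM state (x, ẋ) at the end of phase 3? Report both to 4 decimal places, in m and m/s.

x = 1.3491, ẋ = 3.5448

phase 1: p=0.1027, T=0.320, ωT=1.119872, cosh=1.695392, sinh=1.369070; start (x,ẋ)=(0.058800, 0.592200) → end (x,ẋ)=(0.259945, 0.793677)
phase 2: p=0.2202, T=0.373, ωT=1.305351, cosh=1.980030, sinh=1.708953; start (x,ẋ)=(0.259945, 0.793677) → end (x,ẋ)=(0.686472, 1.809209)
phase 3: p=0.4452, T=0.265, ωT=0.927394, cosh=1.461748, sinh=1.066165; start (x,ẋ)=(0.686472, 1.809209) → end (x,ẋ)=(1.349061, 3.544830)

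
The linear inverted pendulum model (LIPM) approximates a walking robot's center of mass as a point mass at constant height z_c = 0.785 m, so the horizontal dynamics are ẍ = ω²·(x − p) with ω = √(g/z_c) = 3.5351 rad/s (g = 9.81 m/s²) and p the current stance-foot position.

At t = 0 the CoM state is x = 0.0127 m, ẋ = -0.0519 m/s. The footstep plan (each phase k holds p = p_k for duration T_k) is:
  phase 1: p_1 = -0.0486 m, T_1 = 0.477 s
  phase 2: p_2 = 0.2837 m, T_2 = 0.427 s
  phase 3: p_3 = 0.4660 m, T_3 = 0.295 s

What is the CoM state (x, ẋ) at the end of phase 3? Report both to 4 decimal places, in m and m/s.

phase 1: p=-0.0486, T=0.477, ωT=1.686243, cosh=2.792185, sinh=2.606971; start (x,ẋ)=(0.012700, -0.051900) → end (x,ẋ)=(0.084287, 0.420020)
phase 2: p=0.2837, T=0.427, ωT=1.509488, cosh=2.372718, sinh=2.151695; start (x,ẋ)=(0.084287, 0.420020) → end (x,ẋ)=(0.066202, -0.520235)
phase 3: p=0.4660, T=0.295, ωT=1.042855, cosh=1.594876, sinh=1.242429; start (x,ẋ)=(0.066202, -0.520235) → end (x,ẋ)=(-0.354468, -2.585669)

x = -0.3545, ẋ = -2.5857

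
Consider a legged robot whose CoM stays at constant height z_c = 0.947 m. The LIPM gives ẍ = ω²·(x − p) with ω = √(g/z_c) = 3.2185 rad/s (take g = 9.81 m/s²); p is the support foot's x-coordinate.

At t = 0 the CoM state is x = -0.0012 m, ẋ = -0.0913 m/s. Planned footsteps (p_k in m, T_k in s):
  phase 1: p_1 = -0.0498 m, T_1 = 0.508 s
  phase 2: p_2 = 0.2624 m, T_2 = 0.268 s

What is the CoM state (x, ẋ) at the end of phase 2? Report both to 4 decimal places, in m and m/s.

phase 1: p=-0.0498, T=0.508, ωT=1.634998, cosh=2.662200, sinh=2.467247; start (x,ẋ)=(-0.001200, -0.091300) → end (x,ẋ)=(0.009594, 0.142866)
phase 2: p=0.2624, T=0.268, ωT=0.862558, cosh=1.395647, sinh=0.973566; start (x,ẋ)=(0.009594, 0.142866) → end (x,ẋ)=(-0.047213, -0.592758)

x = -0.0472, ẋ = -0.5928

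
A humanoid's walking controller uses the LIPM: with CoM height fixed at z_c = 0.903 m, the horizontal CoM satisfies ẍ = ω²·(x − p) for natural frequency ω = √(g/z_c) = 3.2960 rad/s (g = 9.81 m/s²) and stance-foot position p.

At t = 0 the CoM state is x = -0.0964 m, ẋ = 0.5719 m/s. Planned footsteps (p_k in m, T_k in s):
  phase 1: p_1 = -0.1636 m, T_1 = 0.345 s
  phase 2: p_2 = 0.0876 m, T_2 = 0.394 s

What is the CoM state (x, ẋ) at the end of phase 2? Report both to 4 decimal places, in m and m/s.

phase 1: p=-0.1636, T=0.345, ωT=1.137120, cosh=1.719259, sinh=1.398517; start (x,ẋ)=(-0.096400, 0.571900) → end (x,ẋ)=(0.194596, 1.293003)
phase 2: p=0.0876, T=0.394, ωT=1.298624, cosh=1.968579, sinh=1.695672; start (x,ẋ)=(0.194596, 1.293003) → end (x,ẋ)=(0.963433, 3.143371)

x = 0.9634, ẋ = 3.1434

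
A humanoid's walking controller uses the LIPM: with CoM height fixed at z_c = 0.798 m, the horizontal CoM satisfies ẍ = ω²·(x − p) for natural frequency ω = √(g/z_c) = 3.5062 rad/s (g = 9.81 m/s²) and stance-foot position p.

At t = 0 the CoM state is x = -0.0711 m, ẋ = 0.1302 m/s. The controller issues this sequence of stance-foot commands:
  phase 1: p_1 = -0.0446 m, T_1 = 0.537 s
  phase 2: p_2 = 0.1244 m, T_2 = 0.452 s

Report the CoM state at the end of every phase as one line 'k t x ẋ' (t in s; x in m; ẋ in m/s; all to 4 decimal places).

phase 1: p=-0.0446, T=0.537, ωT=1.882829, cosh=3.362116, sinh=3.209957; start (x,ẋ)=(-0.071100, 0.130200) → end (x,ẋ)=(-0.014497, 0.139497)
phase 2: p=0.1244, T=0.452, ωT=1.584802, cosh=2.541658, sinh=2.336670; start (x,ẋ)=(-0.014497, 0.139497) → end (x,ẋ)=(-0.135662, -0.783406)

1 0.5370 -0.0145 0.1395
2 0.9890 -0.1357 -0.7834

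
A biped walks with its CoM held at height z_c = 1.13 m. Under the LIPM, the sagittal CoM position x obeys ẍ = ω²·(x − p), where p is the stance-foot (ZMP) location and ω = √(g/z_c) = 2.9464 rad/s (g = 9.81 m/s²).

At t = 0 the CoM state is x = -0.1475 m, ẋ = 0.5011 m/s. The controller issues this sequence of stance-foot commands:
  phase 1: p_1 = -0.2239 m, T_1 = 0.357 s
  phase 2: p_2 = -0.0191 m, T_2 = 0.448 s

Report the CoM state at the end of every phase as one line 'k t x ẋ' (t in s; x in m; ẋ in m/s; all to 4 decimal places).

1 0.3570 0.1126 1.0878
2 0.8050 0.8866 2.8555

phase 1: p=-0.2239, T=0.357, ωT=1.051865, cosh=1.606135, sinh=1.256850; start (x,ẋ)=(-0.147500, 0.501100) → end (x,ẋ)=(0.112564, 1.087758)
phase 2: p=-0.0191, T=0.448, ωT=1.319987, cosh=2.005256, sinh=1.738117; start (x,ẋ)=(0.112564, 1.087758) → end (x,ẋ)=(0.886601, 2.855507)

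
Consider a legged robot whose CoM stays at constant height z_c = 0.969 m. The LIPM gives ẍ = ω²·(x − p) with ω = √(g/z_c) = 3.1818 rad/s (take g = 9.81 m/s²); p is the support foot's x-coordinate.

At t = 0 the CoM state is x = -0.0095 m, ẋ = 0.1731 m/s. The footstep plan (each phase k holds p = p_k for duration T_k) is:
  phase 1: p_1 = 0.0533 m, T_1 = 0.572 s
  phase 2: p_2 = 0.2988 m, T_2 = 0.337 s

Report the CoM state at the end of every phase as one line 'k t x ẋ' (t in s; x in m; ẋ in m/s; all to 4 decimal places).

1 0.5720 0.0179 -0.0522
2 0.9090 -0.1808 -1.2381

phase 1: p=0.0533, T=0.572, ωT=1.819990, cosh=3.166911, sinh=3.004883; start (x,ẋ)=(-0.009500, 0.173100) → end (x,ẋ)=(0.017893, -0.052235)
phase 2: p=0.2988, T=0.337, ωT=1.072267, cosh=1.632113, sinh=1.289882; start (x,ẋ)=(0.017893, -0.052235) → end (x,ẋ)=(-0.180847, -1.238135)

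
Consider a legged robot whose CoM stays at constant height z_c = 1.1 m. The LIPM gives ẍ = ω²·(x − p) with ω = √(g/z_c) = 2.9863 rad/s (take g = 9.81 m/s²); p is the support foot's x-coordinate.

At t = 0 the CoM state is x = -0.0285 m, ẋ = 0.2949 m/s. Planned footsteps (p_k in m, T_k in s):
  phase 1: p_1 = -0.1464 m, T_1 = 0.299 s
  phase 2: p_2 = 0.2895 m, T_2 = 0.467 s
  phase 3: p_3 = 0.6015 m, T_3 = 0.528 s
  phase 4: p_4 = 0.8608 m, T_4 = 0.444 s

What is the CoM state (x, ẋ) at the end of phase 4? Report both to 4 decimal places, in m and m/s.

phase 1: p=-0.1464, T=0.299, ωT=0.892904, cosh=1.425838, sinh=1.016373; start (x,ẋ)=(-0.028500, 0.294900) → end (x,ẋ)=(0.122074, 0.778329)
phase 2: p=0.2895, T=0.467, ωT=1.394602, cosh=2.140651, sinh=1.892719; start (x,ẋ)=(0.122074, 0.778329) → end (x,ẋ)=(0.424405, 0.719801)
phase 3: p=0.6015, T=0.528, ωT=1.576766, cosh=2.522962, sinh=2.316320; start (x,ẋ)=(0.424405, 0.719801) → end (x,ẋ)=(0.713009, 0.591026)
phase 4: p=0.8608, T=0.444, ωT=1.325917, cosh=2.015598, sinh=1.750039; start (x,ẋ)=(0.713009, 0.591026) → end (x,ẋ)=(0.909268, 0.418895)

x = 0.9093, ẋ = 0.4189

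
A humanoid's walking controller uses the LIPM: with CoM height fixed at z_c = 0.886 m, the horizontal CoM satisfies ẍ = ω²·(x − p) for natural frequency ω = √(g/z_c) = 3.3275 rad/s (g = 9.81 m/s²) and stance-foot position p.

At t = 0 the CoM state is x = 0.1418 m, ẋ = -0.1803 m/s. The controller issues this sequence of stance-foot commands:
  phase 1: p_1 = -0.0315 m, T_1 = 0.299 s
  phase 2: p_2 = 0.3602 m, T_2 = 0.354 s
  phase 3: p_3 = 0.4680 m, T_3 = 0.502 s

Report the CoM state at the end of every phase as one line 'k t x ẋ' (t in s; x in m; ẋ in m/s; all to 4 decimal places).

1 0.2990 0.1716 0.3960
2 0.6530 0.1999 -0.2182
3 1.1550 -0.4377 -2.8869

phase 1: p=-0.0315, T=0.299, ωT=0.994923, cosh=1.537133, sinh=1.167381; start (x,ẋ)=(0.141800, -0.180300) → end (x,ẋ)=(0.171631, 0.396032)
phase 2: p=0.3602, T=0.354, ωT=1.177935, cosh=1.777787, sinh=1.469873; start (x,ẋ)=(0.171631, 0.396032) → end (x,ẋ)=(0.199905, -0.218232)
phase 3: p=0.4680, T=0.502, ωT=1.670405, cosh=2.751245, sinh=2.563074; start (x,ẋ)=(0.199905, -0.218232) → end (x,ẋ)=(-0.437691, -2.886889)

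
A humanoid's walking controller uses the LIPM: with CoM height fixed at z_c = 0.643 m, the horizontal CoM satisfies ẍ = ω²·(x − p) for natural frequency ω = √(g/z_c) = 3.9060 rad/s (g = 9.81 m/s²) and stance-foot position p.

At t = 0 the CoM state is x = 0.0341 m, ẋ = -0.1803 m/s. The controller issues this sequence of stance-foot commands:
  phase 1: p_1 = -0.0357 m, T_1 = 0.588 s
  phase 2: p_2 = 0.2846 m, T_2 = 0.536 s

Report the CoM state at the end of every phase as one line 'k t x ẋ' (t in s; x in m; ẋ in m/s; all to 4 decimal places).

phase 1: p=-0.0357, T=0.588, ωT=2.296728, cosh=5.021094, sinh=4.920506; start (x,ẋ)=(0.034100, -0.180300) → end (x,ẋ)=(0.087643, 0.436218)
phase 2: p=0.2846, T=0.536, ωT=2.093616, cosh=4.118722, sinh=3.995481; start (x,ẋ)=(0.087643, 0.436218) → end (x,ẋ)=(-0.080400, -1.277120)

1 0.5880 0.0876 0.4362
2 1.1240 -0.0804 -1.2771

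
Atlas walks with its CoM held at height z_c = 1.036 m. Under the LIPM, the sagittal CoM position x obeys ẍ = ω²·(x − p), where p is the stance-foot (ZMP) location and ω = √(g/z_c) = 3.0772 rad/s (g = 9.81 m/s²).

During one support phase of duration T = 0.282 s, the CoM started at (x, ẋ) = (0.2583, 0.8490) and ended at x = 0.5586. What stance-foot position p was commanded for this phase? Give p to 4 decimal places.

ωT = 3.0772·0.282 = 0.867770; cosh(ωT) = 1.400741, sinh(ωT) = 0.980854
x(T) = p + (x₀−p)·cosh(ωT) + (ẋ₀/ω)·sinh(ωT) ⇒ p·(1 − cosh) = x(T) − x₀·cosh − (ẋ₀/ω)·sinh
numerator   = 0.5586 − (0.2583)·1.400741 − (0.8490/3.0772)·0.980854 = -0.073829
denominator = 1 − 1.400741 = -0.400741
p = -0.073829 / -0.400741 = 0.1842

p = 0.1842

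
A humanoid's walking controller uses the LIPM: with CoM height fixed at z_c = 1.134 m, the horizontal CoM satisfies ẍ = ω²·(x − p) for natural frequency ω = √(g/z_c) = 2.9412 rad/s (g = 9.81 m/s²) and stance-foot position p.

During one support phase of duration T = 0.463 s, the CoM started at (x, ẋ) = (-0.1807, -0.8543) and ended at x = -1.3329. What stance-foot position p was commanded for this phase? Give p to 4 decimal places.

ωT = 2.9412·0.463 = 1.361776; cosh(ωT) = 2.079661, sinh(ωT) = 1.823456
x(T) = p + (x₀−p)·cosh(ωT) + (ẋ₀/ω)·sinh(ωT) ⇒ p·(1 − cosh) = x(T) − x₀·cosh − (ẋ₀/ω)·sinh
numerator   = -1.3329 − (-0.1807)·2.079661 − (-0.8543/2.9412)·1.823456 = -0.427465
denominator = 1 − 2.079661 = -1.079661
p = -0.427465 / -1.079661 = 0.3959

p = 0.3959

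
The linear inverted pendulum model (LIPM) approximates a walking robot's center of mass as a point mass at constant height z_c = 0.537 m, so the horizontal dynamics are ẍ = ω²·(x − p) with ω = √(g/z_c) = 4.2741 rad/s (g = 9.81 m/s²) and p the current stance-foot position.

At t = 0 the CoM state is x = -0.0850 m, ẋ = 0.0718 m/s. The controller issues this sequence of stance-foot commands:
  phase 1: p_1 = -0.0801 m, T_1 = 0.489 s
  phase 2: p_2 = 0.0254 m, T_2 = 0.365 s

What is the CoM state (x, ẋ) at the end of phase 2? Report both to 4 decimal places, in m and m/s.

phase 1: p=-0.0801, T=0.489, ωT=2.090035, cosh=4.104440, sinh=3.980757; start (x,ẋ)=(-0.085000, 0.071800) → end (x,ẋ)=(-0.033340, 0.211329)
phase 2: p=0.0254, T=0.365, ωT=1.560046, cosh=2.484584, sinh=2.274458; start (x,ẋ)=(-0.033340, 0.211329) → end (x,ẋ)=(-0.008085, -0.045957)

x = -0.0081, ẋ = -0.0460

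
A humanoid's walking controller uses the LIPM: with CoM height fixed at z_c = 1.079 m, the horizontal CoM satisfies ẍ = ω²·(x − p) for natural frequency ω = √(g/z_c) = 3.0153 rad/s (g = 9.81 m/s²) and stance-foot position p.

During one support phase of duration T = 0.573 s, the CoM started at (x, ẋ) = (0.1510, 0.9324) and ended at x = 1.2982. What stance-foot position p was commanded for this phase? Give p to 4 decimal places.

p = -0.0090

ωT = 3.0153·0.573 = 1.727767; cosh(ωT) = 2.902876, sinh(ωT) = 2.725196
x(T) = p + (x₀−p)·cosh(ωT) + (ẋ₀/ω)·sinh(ωT) ⇒ p·(1 − cosh) = x(T) − x₀·cosh − (ẋ₀/ω)·sinh
numerator   = 1.2982 − (0.1510)·2.902876 − (0.9324/3.0153)·2.725196 = 0.017173
denominator = 1 − 2.902876 = -1.902876
p = 0.017173 / -1.902876 = -0.0090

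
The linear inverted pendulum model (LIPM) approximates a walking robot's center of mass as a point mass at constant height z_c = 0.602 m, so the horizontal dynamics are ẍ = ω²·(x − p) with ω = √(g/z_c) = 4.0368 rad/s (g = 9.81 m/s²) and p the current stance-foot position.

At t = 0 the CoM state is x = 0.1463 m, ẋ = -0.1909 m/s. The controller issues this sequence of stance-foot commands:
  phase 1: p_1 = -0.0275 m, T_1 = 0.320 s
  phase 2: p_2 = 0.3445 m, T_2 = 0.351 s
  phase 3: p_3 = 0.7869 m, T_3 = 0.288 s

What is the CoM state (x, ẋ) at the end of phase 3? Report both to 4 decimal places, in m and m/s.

x = 0.5815, ẋ = -0.1754

phase 1: p=-0.0275, T=0.320, ωT=1.291776, cosh=1.957013, sinh=1.682231; start (x,ẋ)=(0.146300, -0.190900) → end (x,ẋ)=(0.233076, 0.806652)
phase 2: p=0.3445, T=0.351, ωT=1.416917, cosh=2.183422, sinh=1.940962; start (x,ẋ)=(0.233076, 0.806652) → end (x,ẋ)=(0.489067, 0.888228)
phase 3: p=0.7869, T=0.288, ωT=1.162598, cosh=1.755453, sinh=1.442780; start (x,ẋ)=(0.489067, 0.888228) → end (x,ẋ)=(0.581527, -0.175401)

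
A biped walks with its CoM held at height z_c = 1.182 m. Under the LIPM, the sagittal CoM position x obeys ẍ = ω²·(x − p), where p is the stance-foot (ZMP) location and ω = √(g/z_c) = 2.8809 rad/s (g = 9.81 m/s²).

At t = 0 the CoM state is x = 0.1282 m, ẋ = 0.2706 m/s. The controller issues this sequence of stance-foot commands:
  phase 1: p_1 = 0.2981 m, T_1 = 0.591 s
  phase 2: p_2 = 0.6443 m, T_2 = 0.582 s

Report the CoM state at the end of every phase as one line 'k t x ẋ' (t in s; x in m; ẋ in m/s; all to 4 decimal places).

phase 1: p=0.2981, T=0.591, ωT=1.702612, cosh=2.835235, sinh=2.653028; start (x,ẋ)=(0.128200, 0.270600) → end (x,ẋ)=(0.065590, -0.531350)
phase 2: p=0.6443, T=0.582, ωT=1.676684, cosh=2.767393, sinh=2.580400; start (x,ẋ)=(0.065590, -0.531350) → end (x,ẋ)=(-1.433144, -5.772511)

1 0.5910 0.0656 -0.5313
2 1.1730 -1.4331 -5.7725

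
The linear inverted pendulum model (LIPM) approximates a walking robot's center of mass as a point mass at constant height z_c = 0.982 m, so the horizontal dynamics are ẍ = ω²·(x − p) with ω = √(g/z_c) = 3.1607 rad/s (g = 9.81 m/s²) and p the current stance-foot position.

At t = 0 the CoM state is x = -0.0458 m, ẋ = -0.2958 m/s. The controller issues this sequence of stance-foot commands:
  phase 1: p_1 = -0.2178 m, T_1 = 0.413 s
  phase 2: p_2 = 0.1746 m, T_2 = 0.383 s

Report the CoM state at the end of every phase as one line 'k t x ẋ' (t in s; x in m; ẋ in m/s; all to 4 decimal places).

phase 1: p=-0.2178, T=0.413, ωT=1.305369, cosh=1.980061, sinh=1.708989; start (x,ẋ)=(-0.045800, -0.295800) → end (x,ẋ)=(-0.037168, 0.343373)
phase 2: p=0.1746, T=0.383, ωT=1.210548, cosh=1.826679, sinh=1.528645; start (x,ẋ)=(-0.037168, 0.343373) → end (x,ẋ)=(-0.046163, -0.395945)

1 0.4130 -0.0372 0.3434
2 0.7960 -0.0462 -0.3959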